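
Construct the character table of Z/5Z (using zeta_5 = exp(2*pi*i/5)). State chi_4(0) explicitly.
Character table of Z/5Z (irreps indexed chi_0,...,chi_4 with chi_k(m) = zeta_5^(k*m), zeta_5 = exp(2*pi*i/5)):
  irrep \ class  {0} (size 1)  {1} (size 1)    {2} (size 1)    {3} (size 1)    {4} (size 1)  
  chi_0          1             1               1               1               1             
  chi_1          1             exp(2*I*pi/5)   exp(4*I*pi/5)   exp(-4*I*pi/5)  exp(-2*I*pi/5)
  chi_2          1             exp(4*I*pi/5)   exp(-2*I*pi/5)  exp(2*I*pi/5)   exp(-4*I*pi/5)
  chi_3          1             exp(-4*I*pi/5)  exp(2*I*pi/5)   exp(-2*I*pi/5)  exp(4*I*pi/5) 
  chi_4          1             exp(-2*I*pi/5)  exp(-4*I*pi/5)  exp(4*I*pi/5)   exp(2*I*pi/5) 

Spot check: chi_4(0) = zeta_5^(4*0) = zeta_5^0 = 1.

Argument: Z/5Z is abelian, so all 5 irreducible complex representations are 1-dimensional. They are given by chi_k(m) = zeta_5^(k*m) for k = 0,...,4. Row orthogonality: sum_m chi_k(m) conj(chi_l(m)) = 5 * [k = l].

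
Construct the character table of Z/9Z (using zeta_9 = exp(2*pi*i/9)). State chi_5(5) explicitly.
Character table of Z/9Z (irreps indexed chi_0,...,chi_8 with chi_k(m) = zeta_9^(k*m), zeta_9 = exp(2*pi*i/9)):
  irrep \ class  {0} (size 1)  {1} (size 1)    {2} (size 1)    {3} (size 1)    {4} (size 1)    {5} (size 1)    {6} (size 1)    {7} (size 1)    {8} (size 1)  
  chi_0          1             1               1               1               1               1               1               1               1             
  chi_1          1             exp(2*I*pi/9)   exp(4*I*pi/9)   exp(2*I*pi/3)   exp(8*I*pi/9)   exp(-8*I*pi/9)  exp(-2*I*pi/3)  exp(-4*I*pi/9)  exp(-2*I*pi/9)
  chi_2          1             exp(4*I*pi/9)   exp(8*I*pi/9)   exp(-2*I*pi/3)  exp(-2*I*pi/9)  exp(2*I*pi/9)   exp(2*I*pi/3)   exp(-8*I*pi/9)  exp(-4*I*pi/9)
  chi_3          1             exp(2*I*pi/3)   exp(-2*I*pi/3)  1               exp(2*I*pi/3)   exp(-2*I*pi/3)  1               exp(2*I*pi/3)   exp(-2*I*pi/3)
  chi_4          1             exp(8*I*pi/9)   exp(-2*I*pi/9)  exp(2*I*pi/3)   exp(-4*I*pi/9)  exp(4*I*pi/9)   exp(-2*I*pi/3)  exp(2*I*pi/9)   exp(-8*I*pi/9)
  chi_5          1             exp(-8*I*pi/9)  exp(2*I*pi/9)   exp(-2*I*pi/3)  exp(4*I*pi/9)   exp(-4*I*pi/9)  exp(2*I*pi/3)   exp(-2*I*pi/9)  exp(8*I*pi/9) 
  chi_6          1             exp(-2*I*pi/3)  exp(2*I*pi/3)   1               exp(-2*I*pi/3)  exp(2*I*pi/3)   1               exp(-2*I*pi/3)  exp(2*I*pi/3) 
  chi_7          1             exp(-4*I*pi/9)  exp(-8*I*pi/9)  exp(2*I*pi/3)   exp(2*I*pi/9)   exp(-2*I*pi/9)  exp(-2*I*pi/3)  exp(8*I*pi/9)   exp(4*I*pi/9) 
  chi_8          1             exp(-2*I*pi/9)  exp(-4*I*pi/9)  exp(-2*I*pi/3)  exp(-8*I*pi/9)  exp(8*I*pi/9)   exp(2*I*pi/3)   exp(4*I*pi/9)   exp(2*I*pi/9) 

Spot check: chi_5(5) = zeta_9^(5*5) = zeta_9^25 = exp(-4*I*pi/9).

Working: Z/9Z is abelian, so all 9 irreducible complex representations are 1-dimensional. They are given by chi_k(m) = zeta_9^(k*m) for k = 0,...,8. Row orthogonality: sum_m chi_k(m) conj(chi_l(m)) = 9 * [k = l].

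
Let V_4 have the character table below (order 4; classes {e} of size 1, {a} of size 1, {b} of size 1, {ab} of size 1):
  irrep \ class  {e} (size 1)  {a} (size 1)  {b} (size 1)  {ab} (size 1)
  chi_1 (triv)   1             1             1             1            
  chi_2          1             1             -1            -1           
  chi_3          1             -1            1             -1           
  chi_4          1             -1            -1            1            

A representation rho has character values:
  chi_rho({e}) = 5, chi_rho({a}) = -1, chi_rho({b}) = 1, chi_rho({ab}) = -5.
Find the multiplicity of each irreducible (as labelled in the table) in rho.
Multiplicities: chi_1: 0, chi_2: 2, chi_3: 3, chi_4: 0.

Argument: Use <chi_rho, chi> = (1/|G|) sum_C |C| * chi_rho(C) * conj(chi(C)) with |G| = 4 for each irreducible chi in the table:
  <chi_rho, chi_1> = (1/4)[1*(5)*conj(1) + 1*(-1)*conj(1) + 1*(1)*conj(1) + 1*(-5)*conj(1)]
      = (1/4)[(5) + (-1) + (1) + (-5)] = 0/4 = 0
  <chi_rho, chi_2> = (1/4)[1*(5)*conj(1) + 1*(-1)*conj(1) + 1*(1)*conj(-1) + 1*(-5)*conj(-1)]
      = (1/4)[(5) + (-1) + (-1) + (5)] = 8/4 = 2
  <chi_rho, chi_3> = (1/4)[1*(5)*conj(1) + 1*(-1)*conj(-1) + 1*(1)*conj(1) + 1*(-5)*conj(-1)]
      = (1/4)[(5) + (1) + (1) + (5)] = 12/4 = 3
  <chi_rho, chi_4> = (1/4)[1*(5)*conj(1) + 1*(-1)*conj(-1) + 1*(1)*conj(-1) + 1*(-5)*conj(1)]
      = (1/4)[(5) + (1) + (-1) + (-5)] = 0/4 = 0
Dimension check: dim(rho) = sum (mult * dim) = 0*1 + 2*1 + 3*1 + 0*1 = 5 = chi_rho(e) = 5.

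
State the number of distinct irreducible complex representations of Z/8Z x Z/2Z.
16

Solution. The number of irreducible complex representations of a finite group equals its number of conjugacy classes. Z/8Z x Z/2Z is abelian of order 16, so every element is its own conjugacy class: 16 classes, so Z/8Z x Z/2Z (order 16) has exactly 16 irreducible complex representations.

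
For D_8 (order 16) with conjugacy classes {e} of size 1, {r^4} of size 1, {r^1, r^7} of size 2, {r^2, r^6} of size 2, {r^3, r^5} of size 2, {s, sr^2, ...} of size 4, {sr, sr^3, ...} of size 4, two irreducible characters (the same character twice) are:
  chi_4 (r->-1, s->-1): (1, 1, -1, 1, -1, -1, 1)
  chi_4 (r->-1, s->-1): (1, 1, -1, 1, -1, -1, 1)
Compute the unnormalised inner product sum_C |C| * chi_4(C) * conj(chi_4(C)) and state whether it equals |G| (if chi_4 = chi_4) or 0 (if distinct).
Sum = 16 = |G| = 16; so <chi_4, chi_4> = 1 (norm-1 confirms irreducibility).

Derivation: Compute term by term over conjugacy classes (|C| * chi_4(C) * conj(chi_4(C))):
  1*(1)*conj(1) + 1*(1)*conj(1) + 2*(-1)*conj(-1) + 2*(1)*conj(1) + 2*(-1)*conj(-1) + 4*(-1)*conj(-1) + 4*(1)*conj(1)
  = (1) + (1) + (2) + (2) + (2) + (4) + (4)
  = 16.
Dividing by |G| = 16 gives 16/16 = 1, matching the row-orthogonality relation <chi_4, chi_4> = [chi_4 = chi_4].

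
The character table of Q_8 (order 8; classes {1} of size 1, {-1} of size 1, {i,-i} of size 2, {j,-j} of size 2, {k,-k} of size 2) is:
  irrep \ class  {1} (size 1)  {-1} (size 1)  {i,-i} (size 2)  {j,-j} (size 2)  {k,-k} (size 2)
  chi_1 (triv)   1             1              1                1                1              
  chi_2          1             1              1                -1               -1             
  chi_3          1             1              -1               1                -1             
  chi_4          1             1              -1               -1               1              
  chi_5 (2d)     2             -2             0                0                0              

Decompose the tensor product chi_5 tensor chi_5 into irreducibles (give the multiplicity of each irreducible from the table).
chi_5 tensor chi_5 = chi_1 + chi_2 + chi_3 + chi_4 (all other irreducibles have multiplicity 0).

Working: The character of a tensor product is the pointwise product (chi_5 * chi_5)(C) = chi_5(C) * chi_5(C):
  {1}: (2)*(2), {-1}: (-2)*(-2), {i,-i}: (0)*(0), {j,-j}: (0)*(0), {k,-k}: (0)*(0)
so (chi_5 * chi_5) takes values
  {1} -> 4, {-1} -> 4, {i,-i} -> 0, {j,-j} -> 0, {k,-k} -> 0.
Now take the inner product of this character with each irreducible chi from the table, <chi_5*chi_5, chi> = (1/8) sum_C |C| (chi_5*chi_5)(C) conj(chi(C)):
  <chi_5*chi_5, chi_1> = (1/8)[1*(4)*conj(1) + 1*(4)*conj(1) + 2*(0)*conj(1) + 2*(0)*conj(1) + 2*(0)*conj(1)]
      = (1/8)[(4) + (4) + (0) + (0) + (0)] = 8/8 = 1
  <chi_5*chi_5, chi_2> = (1/8)[1*(4)*conj(1) + 1*(4)*conj(1) + 2*(0)*conj(1) + 2*(0)*conj(-1) + 2*(0)*conj(-1)]
      = (1/8)[(4) + (4) + (0) + (0) + (0)] = 8/8 = 1
  <chi_5*chi_5, chi_3> = (1/8)[1*(4)*conj(1) + 1*(4)*conj(1) + 2*(0)*conj(-1) + 2*(0)*conj(1) + 2*(0)*conj(-1)]
      = (1/8)[(4) + (4) + (0) + (0) + (0)] = 8/8 = 1
  <chi_5*chi_5, chi_4> = (1/8)[1*(4)*conj(1) + 1*(4)*conj(1) + 2*(0)*conj(-1) + 2*(0)*conj(-1) + 2*(0)*conj(1)]
      = (1/8)[(4) + (4) + (0) + (0) + (0)] = 8/8 = 1
  <chi_5*chi_5, chi_5> = (1/8)[1*(4)*conj(2) + 1*(4)*conj(-2) + 2*(0)*conj(0) + 2*(0)*conj(0) + 2*(0)*conj(0)]
      = (1/8)[(8) + (-8) + (0) + (0) + (0)] = 0/8 = 0
Hence the multiplicities are chi_1: 1, chi_2: 1, chi_3: 1, chi_4: 1. Dimension check: dim(chi_5)*dim(chi_5) = 2*2 = 4 and sum (mult * dim) = 1*1 + 1*1 + 1*1 + 1*1 = 4.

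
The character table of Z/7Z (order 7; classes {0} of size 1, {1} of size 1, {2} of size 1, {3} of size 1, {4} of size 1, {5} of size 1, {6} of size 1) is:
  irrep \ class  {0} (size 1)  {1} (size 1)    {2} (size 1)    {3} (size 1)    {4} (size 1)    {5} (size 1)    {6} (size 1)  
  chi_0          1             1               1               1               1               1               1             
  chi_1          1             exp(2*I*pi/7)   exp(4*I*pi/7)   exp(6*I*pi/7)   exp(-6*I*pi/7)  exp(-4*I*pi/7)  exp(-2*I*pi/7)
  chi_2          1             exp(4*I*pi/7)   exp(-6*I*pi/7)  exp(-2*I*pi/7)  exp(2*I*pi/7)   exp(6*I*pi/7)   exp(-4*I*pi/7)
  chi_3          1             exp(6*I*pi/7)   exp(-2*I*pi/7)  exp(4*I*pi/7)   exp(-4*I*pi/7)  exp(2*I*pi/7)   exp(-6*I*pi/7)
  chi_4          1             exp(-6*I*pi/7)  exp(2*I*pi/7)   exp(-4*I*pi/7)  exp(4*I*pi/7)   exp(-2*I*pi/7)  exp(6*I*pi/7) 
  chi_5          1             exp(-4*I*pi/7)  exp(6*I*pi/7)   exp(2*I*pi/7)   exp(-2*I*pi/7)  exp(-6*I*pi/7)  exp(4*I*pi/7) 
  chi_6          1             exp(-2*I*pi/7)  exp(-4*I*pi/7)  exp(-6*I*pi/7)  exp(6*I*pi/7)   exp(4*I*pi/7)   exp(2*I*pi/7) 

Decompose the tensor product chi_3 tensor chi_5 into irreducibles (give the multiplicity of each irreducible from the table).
chi_3 tensor chi_5 = chi_1 (all other irreducibles have multiplicity 0).

Derivation: The character of a tensor product is the pointwise product (chi_3 * chi_5)(C) = chi_3(C) * chi_5(C):
  {0}: (1)*(1), {1}: (exp(6*I*pi/7))*(exp(-4*I*pi/7)), {2}: (exp(-2*I*pi/7))*(exp(6*I*pi/7)), {3}: (exp(4*I*pi/7))*(exp(2*I*pi/7)), {4}: (exp(-4*I*pi/7))*(exp(-2*I*pi/7)), {5}: (exp(2*I*pi/7))*(exp(-6*I*pi/7)), {6}: (exp(-6*I*pi/7))*(exp(4*I*pi/7))
so (chi_3 * chi_5) takes values
  {0} -> 1, {1} -> exp(2*I*pi/7), {2} -> exp(4*I*pi/7), {3} -> exp(6*I*pi/7), {4} -> exp(-6*I*pi/7), {5} -> exp(-4*I*pi/7), {6} -> exp(-2*I*pi/7).
Now take the inner product of this character with each irreducible chi from the table, <chi_3*chi_5, chi> = (1/7) sum_C |C| (chi_3*chi_5)(C) conj(chi(C)):
  <chi_3*chi_5, chi_0> = (1/7)[1*(1)*conj(1) + 1*(exp(2*I*pi/7))*conj(1) + 1*(exp(4*I*pi/7))*conj(1) + 1*(exp(6*I*pi/7))*conj(1) + 1*(exp(-6*I*pi/7))*conj(1) + 1*(exp(-4*I*pi/7))*conj(1) + 1*(exp(-2*I*pi/7))*conj(1)]
      = (1/7)[(1) + (exp(2*I*pi/7)) + (exp(4*I*pi/7)) + (exp(6*I*pi/7)) + (exp(-6*I*pi/7)) + (exp(-4*I*pi/7)) + (exp(-2*I*pi/7))] = 0/7 = 0
  <chi_3*chi_5, chi_1> = (1/7)[1*(1)*conj(1) + 1*(exp(2*I*pi/7))*conj(exp(2*I*pi/7)) + 1*(exp(4*I*pi/7))*conj(exp(4*I*pi/7)) + 1*(exp(6*I*pi/7))*conj(exp(6*I*pi/7)) + 1*(exp(-6*I*pi/7))*conj(exp(-6*I*pi/7)) + 1*(exp(-4*I*pi/7))*conj(exp(-4*I*pi/7)) + 1*(exp(-2*I*pi/7))*conj(exp(-2*I*pi/7))]
      = (1/7)[(1) + (1) + (1) + (1) + (1) + (1) + (1)] = 7/7 = 1
  <chi_3*chi_5, chi_2> = (1/7)[1*(1)*conj(1) + 1*(exp(2*I*pi/7))*conj(exp(4*I*pi/7)) + 1*(exp(4*I*pi/7))*conj(exp(-6*I*pi/7)) + 1*(exp(6*I*pi/7))*conj(exp(-2*I*pi/7)) + 1*(exp(-6*I*pi/7))*conj(exp(2*I*pi/7)) + 1*(exp(-4*I*pi/7))*conj(exp(6*I*pi/7)) + 1*(exp(-2*I*pi/7))*conj(exp(-4*I*pi/7))]
      = (1/7)[(1) + (exp(-2*I*pi/7)) + (exp(-4*I*pi/7)) + (exp(-6*I*pi/7)) + (exp(6*I*pi/7)) + (exp(4*I*pi/7)) + (exp(2*I*pi/7))] = 0/7 = 0
  <chi_3*chi_5, chi_3> = (1/7)[1*(1)*conj(1) + 1*(exp(2*I*pi/7))*conj(exp(6*I*pi/7)) + 1*(exp(4*I*pi/7))*conj(exp(-2*I*pi/7)) + 1*(exp(6*I*pi/7))*conj(exp(4*I*pi/7)) + 1*(exp(-6*I*pi/7))*conj(exp(-4*I*pi/7)) + 1*(exp(-4*I*pi/7))*conj(exp(2*I*pi/7)) + 1*(exp(-2*I*pi/7))*conj(exp(-6*I*pi/7))]
      = (1/7)[(1) + (exp(-4*I*pi/7)) + (exp(6*I*pi/7)) + (exp(2*I*pi/7)) + (exp(-2*I*pi/7)) + (exp(-6*I*pi/7)) + (exp(4*I*pi/7))] = 0/7 = 0
  <chi_3*chi_5, chi_4> = (1/7)[1*(1)*conj(1) + 1*(exp(2*I*pi/7))*conj(exp(-6*I*pi/7)) + 1*(exp(4*I*pi/7))*conj(exp(2*I*pi/7)) + 1*(exp(6*I*pi/7))*conj(exp(-4*I*pi/7)) + 1*(exp(-6*I*pi/7))*conj(exp(4*I*pi/7)) + 1*(exp(-4*I*pi/7))*conj(exp(-2*I*pi/7)) + 1*(exp(-2*I*pi/7))*conj(exp(6*I*pi/7))]
      = (1/7)[(1) + (exp(-6*I*pi/7)) + (exp(2*I*pi/7)) + (exp(-4*I*pi/7)) + (exp(4*I*pi/7)) + (exp(-2*I*pi/7)) + (exp(6*I*pi/7))] = 0/7 = 0
  <chi_3*chi_5, chi_5> = (1/7)[1*(1)*conj(1) + 1*(exp(2*I*pi/7))*conj(exp(-4*I*pi/7)) + 1*(exp(4*I*pi/7))*conj(exp(6*I*pi/7)) + 1*(exp(6*I*pi/7))*conj(exp(2*I*pi/7)) + 1*(exp(-6*I*pi/7))*conj(exp(-2*I*pi/7)) + 1*(exp(-4*I*pi/7))*conj(exp(-6*I*pi/7)) + 1*(exp(-2*I*pi/7))*conj(exp(4*I*pi/7))]
      = (1/7)[(1) + (exp(6*I*pi/7)) + (exp(-2*I*pi/7)) + (exp(4*I*pi/7)) + (exp(-4*I*pi/7)) + (exp(2*I*pi/7)) + (exp(-6*I*pi/7))] = 0/7 = 0
  <chi_3*chi_5, chi_6> = (1/7)[1*(1)*conj(1) + 1*(exp(2*I*pi/7))*conj(exp(-2*I*pi/7)) + 1*(exp(4*I*pi/7))*conj(exp(-4*I*pi/7)) + 1*(exp(6*I*pi/7))*conj(exp(-6*I*pi/7)) + 1*(exp(-6*I*pi/7))*conj(exp(6*I*pi/7)) + 1*(exp(-4*I*pi/7))*conj(exp(4*I*pi/7)) + 1*(exp(-2*I*pi/7))*conj(exp(2*I*pi/7))]
      = (1/7)[(1) + (exp(4*I*pi/7)) + (exp(-6*I*pi/7)) + (exp(-2*I*pi/7)) + (exp(2*I*pi/7)) + (exp(6*I*pi/7)) + (exp(-4*I*pi/7))] = 0/7 = 0
(Exp terms are combined using exp(i*s)*conj(exp(i*t)) = exp(i*(s-t)), and sums of them are collapsed using the identity that for every m > 1 the m distinct m-th roots of unity sum to 0, e.g. 1 + exp(2*I*pi/3) + exp(-2*I*pi/3) = 0.)
Hence the multiplicities are chi_1: 1. Dimension check: dim(chi_3)*dim(chi_5) = 1*1 = 1 and sum (mult * dim) = 1*1 = 1.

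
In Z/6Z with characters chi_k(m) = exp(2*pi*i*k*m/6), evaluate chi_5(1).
chi_5(1) = zeta_6^5 = exp(-I*pi/3)

Details: chi_5(1) = zeta_6^(5*1) = zeta_6^5. Since zeta_6^6 = 1, this equals zeta_6^5 = exp(2*pi*i*5/6) = exp(-I*pi/3).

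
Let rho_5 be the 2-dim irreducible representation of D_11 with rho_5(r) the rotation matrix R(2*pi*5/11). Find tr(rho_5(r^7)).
chi_{rho_5}(r^7) = 2*cos(2*pi*5*7/11) = 2*cos(70*pi/11)

Derivation: rho_5(r^7) is rotation by angle 2*pi*5*7/11, whose trace is 2*cos(2*pi*5*7/11) = 2*cos(70*pi/11).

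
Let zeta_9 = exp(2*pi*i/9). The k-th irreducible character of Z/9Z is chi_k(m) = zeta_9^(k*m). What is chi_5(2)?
chi_5(2) = zeta_9^10 = exp(2*I*pi/9)

Why: chi_5(2) = zeta_9^(5*2) = zeta_9^10. Since zeta_9^9 = 1, this equals zeta_9^1 = exp(2*pi*i*1/9) = exp(2*I*pi/9).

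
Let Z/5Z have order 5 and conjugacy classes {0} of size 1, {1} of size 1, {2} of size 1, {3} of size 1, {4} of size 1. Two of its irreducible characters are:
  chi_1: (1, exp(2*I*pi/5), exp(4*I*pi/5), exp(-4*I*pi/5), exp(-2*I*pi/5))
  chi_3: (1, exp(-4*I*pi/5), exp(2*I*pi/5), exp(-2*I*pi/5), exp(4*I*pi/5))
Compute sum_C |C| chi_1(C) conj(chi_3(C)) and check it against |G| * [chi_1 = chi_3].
Sum = 0; so <chi_1, chi_3> = 0 (distinct irreducibles are orthogonal).

Proof sketch: Compute term by term over conjugacy classes (|C| * chi_1(C) * conj(chi_3(C))):
  1*(1)*conj(1) + 1*(exp(2*I*pi/5))*conj(exp(-4*I*pi/5)) + 1*(exp(4*I*pi/5))*conj(exp(2*I*pi/5)) + 1*(exp(-4*I*pi/5))*conj(exp(-2*I*pi/5)) + 1*(exp(-2*I*pi/5))*conj(exp(4*I*pi/5))
  = (1) + (exp(-4*I*pi/5)) + (exp(2*I*pi/5)) + (exp(-2*I*pi/5)) + (exp(4*I*pi/5))
  = 0.
(Exp terms are combined using exp(i*s)*conj(exp(i*t)) = exp(i*(s-t)), and sums of them are collapsed using the identity that for every m > 1 the m distinct m-th roots of unity sum to 0, e.g. 1 + exp(2*I*pi/3) + exp(-2*I*pi/3) = 0.)
Dividing by |G| = 5 gives 0/5 = 0, matching the row-orthogonality relation <chi_1, chi_3> = [chi_1 = chi_3].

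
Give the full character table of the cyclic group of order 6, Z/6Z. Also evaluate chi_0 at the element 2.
Character table of Z/6Z (irreps indexed chi_0,...,chi_5 with chi_k(m) = zeta_6^(k*m), zeta_6 = exp(2*pi*i/6)):
  irrep \ class  {0} (size 1)  {1} (size 1)    {2} (size 1)    {3} (size 1)  {4} (size 1)    {5} (size 1)  
  chi_0          1             1               1               1             1               1             
  chi_1          1             exp(I*pi/3)     exp(2*I*pi/3)   -1            exp(-2*I*pi/3)  exp(-I*pi/3)  
  chi_2          1             exp(2*I*pi/3)   exp(-2*I*pi/3)  1             exp(2*I*pi/3)   exp(-2*I*pi/3)
  chi_3          1             -1              1               -1            1               -1            
  chi_4          1             exp(-2*I*pi/3)  exp(2*I*pi/3)   1             exp(-2*I*pi/3)  exp(2*I*pi/3) 
  chi_5          1             exp(-I*pi/3)    exp(-2*I*pi/3)  -1            exp(2*I*pi/3)   exp(I*pi/3)   

Spot check: chi_0(2) = zeta_6^(0*2) = zeta_6^0 = 1.

Details: Z/6Z is abelian, so all 6 irreducible complex representations are 1-dimensional. They are given by chi_k(m) = zeta_6^(k*m) for k = 0,...,5. Row orthogonality: sum_m chi_k(m) conj(chi_l(m)) = 6 * [k = l].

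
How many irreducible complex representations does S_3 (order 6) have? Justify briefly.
3

Working: The number of irreducible complex representations of a finite group equals its number of conjugacy classes. Conjugacy classes in S_3 correspond to cycle types, i.e. partitions of 3; there are p(3) = 3 of them, so S_3 (order 6) has exactly 3 irreducible complex representations.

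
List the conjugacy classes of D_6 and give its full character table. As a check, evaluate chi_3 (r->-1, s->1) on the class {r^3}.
Conjugacy classes: {e} of size 1, {r^3} of size 1, {r^1, r^5} of size 2, {r^2, r^4} of size 2, {s, sr^2, ...} of size 3, {sr, sr^3, ...} of size 3.
Character table:
  irrep \ class              {e} (size 1)  {r^3} (size 1)  {r^1, r^5} (size 2)  {r^2, r^4} (size 2)  {s, sr^2, ...} (size 3)  {sr, sr^3, ...} (size 3)
  chi_1 (triv)               1             1               1                    1                    1                        1                       
  chi_2 (sign: r->1, s->-1)  1             1               1                    1                    -1                       -1                      
  chi_3 (r->-1, s->1)        1             -1              -1                   1                    1                        -1                      
  chi_4 (r->-1, s->-1)       1             -1              -1                   1                    -1                       1                       
  chi_5 (2d, j=1)            2             -2              1                    -1                   0                        0                       
  chi_6 (2d, j=2)            2             2               -1                   -1                   0                        0                       

Spot check: chi_3 (r->-1, s->1) on {r^3} = -1.

Why: D_6 has order 2*6 = 12 with 6 conjugacy classes, hence 6 irreducibles. Sum of squared dims 1 + 1 + 1 + 1 + 4 + 4 = 12 = |G|. Linear characters come from the abelianisation; the 2-dimensional irreps have character r^k -> 2*cos(2*pi*j*k/6), reflections -> 0.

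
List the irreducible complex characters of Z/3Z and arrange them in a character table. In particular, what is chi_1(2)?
Character table of Z/3Z (irreps indexed chi_0,...,chi_2 with chi_k(m) = zeta_3^(k*m), zeta_3 = exp(2*pi*i/3)):
  irrep \ class  {0} (size 1)  {1} (size 1)    {2} (size 1)  
  chi_0          1             1               1             
  chi_1          1             exp(2*I*pi/3)   exp(-2*I*pi/3)
  chi_2          1             exp(-2*I*pi/3)  exp(2*I*pi/3) 

Spot check: chi_1(2) = zeta_3^(1*2) = zeta_3^2 = exp(-2*I*pi/3).

Solution. Z/3Z is abelian, so all 3 irreducible complex representations are 1-dimensional. They are given by chi_k(m) = zeta_3^(k*m) for k = 0,...,2. Row orthogonality: sum_m chi_k(m) conj(chi_l(m)) = 3 * [k = l].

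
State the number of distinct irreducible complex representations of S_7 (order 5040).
15

Why: The number of irreducible complex representations of a finite group equals its number of conjugacy classes. Conjugacy classes in S_7 correspond to cycle types, i.e. partitions of 7; there are p(7) = 15 of them, so S_7 (order 5040) has exactly 15 irreducible complex representations.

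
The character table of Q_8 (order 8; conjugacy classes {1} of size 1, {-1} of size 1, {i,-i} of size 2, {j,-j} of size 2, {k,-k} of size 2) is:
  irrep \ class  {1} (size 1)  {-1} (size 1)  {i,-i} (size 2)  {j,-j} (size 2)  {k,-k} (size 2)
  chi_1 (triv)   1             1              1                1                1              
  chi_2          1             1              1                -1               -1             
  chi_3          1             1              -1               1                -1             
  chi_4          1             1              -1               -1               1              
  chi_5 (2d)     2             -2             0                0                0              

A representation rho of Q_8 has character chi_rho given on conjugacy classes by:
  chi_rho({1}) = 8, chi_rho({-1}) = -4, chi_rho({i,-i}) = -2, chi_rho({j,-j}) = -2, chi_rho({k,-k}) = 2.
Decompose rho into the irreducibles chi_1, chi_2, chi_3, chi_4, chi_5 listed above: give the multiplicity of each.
Multiplicities: chi_1: 0, chi_2: 0, chi_3: 0, chi_4: 2, chi_5: 3.

Justification: Use <chi_rho, chi> = (1/|G|) sum_C |C| * chi_rho(C) * conj(chi(C)) with |G| = 8 for each irreducible chi in the table:
  <chi_rho, chi_1> = (1/8)[1*(8)*conj(1) + 1*(-4)*conj(1) + 2*(-2)*conj(1) + 2*(-2)*conj(1) + 2*(2)*conj(1)]
      = (1/8)[(8) + (-4) + (-4) + (-4) + (4)] = 0/8 = 0
  <chi_rho, chi_2> = (1/8)[1*(8)*conj(1) + 1*(-4)*conj(1) + 2*(-2)*conj(1) + 2*(-2)*conj(-1) + 2*(2)*conj(-1)]
      = (1/8)[(8) + (-4) + (-4) + (4) + (-4)] = 0/8 = 0
  <chi_rho, chi_3> = (1/8)[1*(8)*conj(1) + 1*(-4)*conj(1) + 2*(-2)*conj(-1) + 2*(-2)*conj(1) + 2*(2)*conj(-1)]
      = (1/8)[(8) + (-4) + (4) + (-4) + (-4)] = 0/8 = 0
  <chi_rho, chi_4> = (1/8)[1*(8)*conj(1) + 1*(-4)*conj(1) + 2*(-2)*conj(-1) + 2*(-2)*conj(-1) + 2*(2)*conj(1)]
      = (1/8)[(8) + (-4) + (4) + (4) + (4)] = 16/8 = 2
  <chi_rho, chi_5> = (1/8)[1*(8)*conj(2) + 1*(-4)*conj(-2) + 2*(-2)*conj(0) + 2*(-2)*conj(0) + 2*(2)*conj(0)]
      = (1/8)[(16) + (8) + (0) + (0) + (0)] = 24/8 = 3
Dimension check: dim(rho) = sum (mult * dim) = 0*1 + 0*1 + 0*1 + 2*1 + 3*2 = 8 = chi_rho(e) = 8.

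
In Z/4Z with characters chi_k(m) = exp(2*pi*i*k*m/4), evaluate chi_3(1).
chi_3(1) = zeta_4^3 = -I

Justification: chi_3(1) = zeta_4^(3*1) = zeta_4^3. Since zeta_4^4 = 1, this equals zeta_4^3 = exp(2*pi*i*3/4) = -I.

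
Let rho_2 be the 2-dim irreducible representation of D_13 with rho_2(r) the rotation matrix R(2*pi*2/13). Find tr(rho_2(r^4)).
chi_{rho_2}(r^4) = 2*cos(2*pi*2*4/13) = -2*cos(3*pi/13)

Explanation: rho_2(r^4) is rotation by angle 2*pi*2*4/13, whose trace is 2*cos(2*pi*2*4/13) = -2*cos(3*pi/13).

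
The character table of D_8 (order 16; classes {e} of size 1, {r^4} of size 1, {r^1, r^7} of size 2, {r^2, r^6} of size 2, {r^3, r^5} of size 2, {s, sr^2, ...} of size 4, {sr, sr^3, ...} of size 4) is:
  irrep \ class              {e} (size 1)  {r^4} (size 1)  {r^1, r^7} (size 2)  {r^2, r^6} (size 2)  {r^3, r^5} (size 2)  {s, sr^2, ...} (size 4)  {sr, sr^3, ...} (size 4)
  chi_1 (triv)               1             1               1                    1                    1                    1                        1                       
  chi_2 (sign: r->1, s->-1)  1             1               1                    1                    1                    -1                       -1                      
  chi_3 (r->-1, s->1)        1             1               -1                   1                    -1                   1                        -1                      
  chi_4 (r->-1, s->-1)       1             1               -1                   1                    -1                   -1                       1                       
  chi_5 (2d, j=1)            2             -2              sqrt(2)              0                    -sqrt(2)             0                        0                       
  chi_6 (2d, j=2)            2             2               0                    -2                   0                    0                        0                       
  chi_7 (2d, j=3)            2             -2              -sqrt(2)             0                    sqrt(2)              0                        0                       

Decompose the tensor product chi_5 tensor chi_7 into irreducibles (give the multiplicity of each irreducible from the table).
chi_5 tensor chi_7 = chi_3 + chi_4 + chi_6 (all other irreducibles have multiplicity 0).

The character of a tensor product is the pointwise product (chi_5 * chi_7)(C) = chi_5(C) * chi_7(C):
  {e}: (2)*(2), {r^4}: (-2)*(-2), {r^1, r^7}: (sqrt(2))*(-sqrt(2)), {r^2, r^6}: (0)*(0), {r^3, r^5}: (-sqrt(2))*(sqrt(2)), {s, sr^2, ...}: (0)*(0), {sr, sr^3, ...}: (0)*(0)
so (chi_5 * chi_7) takes values
  {e} -> 4, {r^4} -> 4, {r^1, r^7} -> -2, {r^2, r^6} -> 0, {r^3, r^5} -> -2, {s, sr^2, ...} -> 0, {sr, sr^3, ...} -> 0.
Now take the inner product of this character with each irreducible chi from the table, <chi_5*chi_7, chi> = (1/16) sum_C |C| (chi_5*chi_7)(C) conj(chi(C)):
  <chi_5*chi_7, chi_1> = (1/16)[1*(4)*conj(1) + 1*(4)*conj(1) + 2*(-2)*conj(1) + 2*(0)*conj(1) + 2*(-2)*conj(1) + 4*(0)*conj(1) + 4*(0)*conj(1)]
      = (1/16)[(4) + (4) + (-4) + (0) + (-4) + (0) + (0)] = 0/16 = 0
  <chi_5*chi_7, chi_2> = (1/16)[1*(4)*conj(1) + 1*(4)*conj(1) + 2*(-2)*conj(1) + 2*(0)*conj(1) + 2*(-2)*conj(1) + 4*(0)*conj(-1) + 4*(0)*conj(-1)]
      = (1/16)[(4) + (4) + (-4) + (0) + (-4) + (0) + (0)] = 0/16 = 0
  <chi_5*chi_7, chi_3> = (1/16)[1*(4)*conj(1) + 1*(4)*conj(1) + 2*(-2)*conj(-1) + 2*(0)*conj(1) + 2*(-2)*conj(-1) + 4*(0)*conj(1) + 4*(0)*conj(-1)]
      = (1/16)[(4) + (4) + (4) + (0) + (4) + (0) + (0)] = 16/16 = 1
  <chi_5*chi_7, chi_4> = (1/16)[1*(4)*conj(1) + 1*(4)*conj(1) + 2*(-2)*conj(-1) + 2*(0)*conj(1) + 2*(-2)*conj(-1) + 4*(0)*conj(-1) + 4*(0)*conj(1)]
      = (1/16)[(4) + (4) + (4) + (0) + (4) + (0) + (0)] = 16/16 = 1
  <chi_5*chi_7, chi_5> = (1/16)[1*(4)*conj(2) + 1*(4)*conj(-2) + 2*(-2)*conj(sqrt(2)) + 2*(0)*conj(0) + 2*(-2)*conj(-sqrt(2)) + 4*(0)*conj(0) + 4*(0)*conj(0)]
      = (1/16)[(8) + (-8) + (-4*sqrt(2)) + (0) + (4*sqrt(2)) + (0) + (0)] = 0/16 = 0
  <chi_5*chi_7, chi_6> = (1/16)[1*(4)*conj(2) + 1*(4)*conj(2) + 2*(-2)*conj(0) + 2*(0)*conj(-2) + 2*(-2)*conj(0) + 4*(0)*conj(0) + 4*(0)*conj(0)]
      = (1/16)[(8) + (8) + (0) + (0) + (0) + (0) + (0)] = 16/16 = 1
  <chi_5*chi_7, chi_7> = (1/16)[1*(4)*conj(2) + 1*(4)*conj(-2) + 2*(-2)*conj(-sqrt(2)) + 2*(0)*conj(0) + 2*(-2)*conj(sqrt(2)) + 4*(0)*conj(0) + 4*(0)*conj(0)]
      = (1/16)[(8) + (-8) + (4*sqrt(2)) + (0) + (-4*sqrt(2)) + (0) + (0)] = 0/16 = 0
Hence the multiplicities are chi_3: 1, chi_4: 1, chi_6: 1. Dimension check: dim(chi_5)*dim(chi_7) = 2*2 = 4 and sum (mult * dim) = 1*1 + 1*1 + 1*2 = 4.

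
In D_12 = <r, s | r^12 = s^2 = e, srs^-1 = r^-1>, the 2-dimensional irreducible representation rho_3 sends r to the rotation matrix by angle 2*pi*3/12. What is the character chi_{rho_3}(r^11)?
chi_{rho_3}(r^11) = 2*cos(2*pi*3*11/12) = 0

Working: rho_3(r^11) is rotation by angle 2*pi*3*11/12, whose trace is 2*cos(2*pi*3*11/12) = 0.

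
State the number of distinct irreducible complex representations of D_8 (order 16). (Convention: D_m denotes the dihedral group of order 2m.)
7

Reasoning: The number of irreducible complex representations of a finite group equals its number of conjugacy classes. D_8 has 7 conjugacy classes (n/2 + 3 for n even), so D_8 (order 16) has exactly 7 irreducible complex representations.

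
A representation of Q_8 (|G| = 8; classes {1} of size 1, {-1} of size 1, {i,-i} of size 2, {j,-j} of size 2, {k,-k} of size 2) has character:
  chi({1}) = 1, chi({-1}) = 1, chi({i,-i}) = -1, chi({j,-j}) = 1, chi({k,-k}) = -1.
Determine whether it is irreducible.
Irreducible: <chi, chi> = 1.

Derivation: <chi, chi> = (1/|G|) sum_C |C| * |chi(C)|^2 = (1/8)[1*|1|^2 + 1*|1|^2 + 2*|-1|^2 + 2*|1|^2 + 2*|-1|^2]
  = (1/8)[(1) + (1) + (2) + (2) + (2)] = 8/8 = 1.
A character is irreducible iff <chi, chi> = 1, so this representation is irreducible.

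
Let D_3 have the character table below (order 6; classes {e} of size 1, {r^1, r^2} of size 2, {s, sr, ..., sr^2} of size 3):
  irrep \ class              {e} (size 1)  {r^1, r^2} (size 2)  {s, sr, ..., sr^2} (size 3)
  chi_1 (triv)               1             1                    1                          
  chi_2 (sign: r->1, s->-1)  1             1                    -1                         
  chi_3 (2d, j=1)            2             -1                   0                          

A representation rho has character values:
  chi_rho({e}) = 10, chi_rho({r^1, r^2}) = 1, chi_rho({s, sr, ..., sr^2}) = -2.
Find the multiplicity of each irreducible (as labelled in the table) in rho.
Multiplicities: chi_1: 1, chi_2: 3, chi_3: 3.

Derivation: Use <chi_rho, chi> = (1/|G|) sum_C |C| * chi_rho(C) * conj(chi(C)) with |G| = 6 for each irreducible chi in the table:
  <chi_rho, chi_1> = (1/6)[1*(10)*conj(1) + 2*(1)*conj(1) + 3*(-2)*conj(1)]
      = (1/6)[(10) + (2) + (-6)] = 6/6 = 1
  <chi_rho, chi_2> = (1/6)[1*(10)*conj(1) + 2*(1)*conj(1) + 3*(-2)*conj(-1)]
      = (1/6)[(10) + (2) + (6)] = 18/6 = 3
  <chi_rho, chi_3> = (1/6)[1*(10)*conj(2) + 2*(1)*conj(-1) + 3*(-2)*conj(0)]
      = (1/6)[(20) + (-2) + (0)] = 18/6 = 3
Dimension check: dim(rho) = sum (mult * dim) = 1*1 + 3*1 + 3*2 = 10 = chi_rho(e) = 10.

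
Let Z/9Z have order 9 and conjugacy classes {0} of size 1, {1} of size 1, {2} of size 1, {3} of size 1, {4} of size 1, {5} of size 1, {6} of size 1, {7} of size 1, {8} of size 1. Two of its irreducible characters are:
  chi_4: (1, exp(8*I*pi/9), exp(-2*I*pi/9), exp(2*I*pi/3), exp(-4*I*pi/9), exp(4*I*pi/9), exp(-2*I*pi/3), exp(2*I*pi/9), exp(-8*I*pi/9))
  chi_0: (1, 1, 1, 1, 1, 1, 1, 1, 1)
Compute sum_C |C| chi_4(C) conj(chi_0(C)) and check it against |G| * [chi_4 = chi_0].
Sum = 0; so <chi_4, chi_0> = 0 (distinct irreducibles are orthogonal).

Reasoning: Compute term by term over conjugacy classes (|C| * chi_4(C) * conj(chi_0(C))):
  1*(1)*conj(1) + 1*(exp(8*I*pi/9))*conj(1) + 1*(exp(-2*I*pi/9))*conj(1) + 1*(exp(2*I*pi/3))*conj(1) + 1*(exp(-4*I*pi/9))*conj(1) + 1*(exp(4*I*pi/9))*conj(1) + 1*(exp(-2*I*pi/3))*conj(1) + 1*(exp(2*I*pi/9))*conj(1) + 1*(exp(-8*I*pi/9))*conj(1)
  = (1) + (exp(8*I*pi/9)) + (exp(-2*I*pi/9)) + (exp(2*I*pi/3)) + (exp(-4*I*pi/9)) + (exp(4*I*pi/9)) + (exp(-2*I*pi/3)) + (exp(2*I*pi/9)) + (exp(-8*I*pi/9))
  = 0.
(Exp terms are combined using exp(i*s)*conj(exp(i*t)) = exp(i*(s-t)), and sums of them are collapsed using the identity that for every m > 1 the m distinct m-th roots of unity sum to 0, e.g. 1 + exp(2*I*pi/3) + exp(-2*I*pi/3) = 0.)
Dividing by |G| = 9 gives 0/9 = 0, matching the row-orthogonality relation <chi_4, chi_0> = [chi_4 = chi_0].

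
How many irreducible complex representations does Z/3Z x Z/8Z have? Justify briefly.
24

Working: The number of irreducible complex representations of a finite group equals its number of conjugacy classes. Z/3Z x Z/8Z is abelian of order 24, so every element is its own conjugacy class: 24 classes, so Z/3Z x Z/8Z (order 24) has exactly 24 irreducible complex representations.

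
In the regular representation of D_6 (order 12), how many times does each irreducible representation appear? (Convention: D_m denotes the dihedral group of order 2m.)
Each irreducible V_i of dimension d_i appears with multiplicity d_i, i.e. rho_reg = (direct sum over all irreducibles V_i) d_i V_i. The irreducible dimensions for D_6 are 1, 1, 1, 1, 2, 2: 4 irreducibles of dimension 1, each with multiplicity 1; 2 irreducibles of dimension 2, each with multiplicity 2. Total dimension 4*1*1 + 2*2*2 = 12 = |G|.

Solution. General theorem: in the regular representation of a finite group G, each irreducible appears with multiplicity equal to its dimension. Check: dim(rho_reg) = sum d_i^2 = 1 + 1 + 1 + 1 + 4 + 4 = 12 = |G|.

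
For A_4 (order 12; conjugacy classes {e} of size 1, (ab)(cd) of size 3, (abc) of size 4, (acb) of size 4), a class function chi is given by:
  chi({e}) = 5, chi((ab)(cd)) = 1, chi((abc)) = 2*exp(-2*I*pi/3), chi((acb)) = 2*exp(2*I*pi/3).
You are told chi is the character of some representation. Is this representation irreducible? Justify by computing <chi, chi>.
Not irreducible (reducible): <chi, chi> = 5 > 1.

Proof sketch: <chi, chi> = (1/|G|) sum_C |C| * |chi(C)|^2 = (1/12)[1*|5|^2 + 3*|1|^2 + 4*|2*exp(-2*I*pi/3)|^2 + 4*|2*exp(2*I*pi/3)|^2]
  = (1/12)[(25) + (3) + (16) + (16)] = 60/12 = 5.
(Exp terms are combined using exp(i*s)*conj(exp(i*t)) = exp(i*(s-t)), and sums of them are collapsed using the identity that for every m > 1 the m distinct m-th roots of unity sum to 0, e.g. 1 + exp(2*I*pi/3) + exp(-2*I*pi/3) = 0.)
A character is irreducible iff <chi, chi> = 1, so this representation is reducible.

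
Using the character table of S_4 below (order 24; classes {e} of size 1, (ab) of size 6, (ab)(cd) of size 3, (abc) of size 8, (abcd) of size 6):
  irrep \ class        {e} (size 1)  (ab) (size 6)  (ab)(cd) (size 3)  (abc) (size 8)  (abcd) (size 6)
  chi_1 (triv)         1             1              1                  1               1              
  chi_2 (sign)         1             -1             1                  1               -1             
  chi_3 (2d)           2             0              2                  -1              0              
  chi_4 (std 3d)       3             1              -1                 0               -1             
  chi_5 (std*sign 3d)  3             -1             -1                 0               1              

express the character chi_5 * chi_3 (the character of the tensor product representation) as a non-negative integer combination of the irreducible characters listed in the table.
chi_5 tensor chi_3 = chi_4 + chi_5 (all other irreducibles have multiplicity 0).

Derivation: The character of a tensor product is the pointwise product (chi_5 * chi_3)(C) = chi_5(C) * chi_3(C):
  {e}: (3)*(2), (ab): (-1)*(0), (ab)(cd): (-1)*(2), (abc): (0)*(-1), (abcd): (1)*(0)
so (chi_5 * chi_3) takes values
  {e} -> 6, (ab) -> 0, (ab)(cd) -> -2, (abc) -> 0, (abcd) -> 0.
Now take the inner product of this character with each irreducible chi from the table, <chi_5*chi_3, chi> = (1/24) sum_C |C| (chi_5*chi_3)(C) conj(chi(C)):
  <chi_5*chi_3, chi_1> = (1/24)[1*(6)*conj(1) + 6*(0)*conj(1) + 3*(-2)*conj(1) + 8*(0)*conj(1) + 6*(0)*conj(1)]
      = (1/24)[(6) + (0) + (-6) + (0) + (0)] = 0/24 = 0
  <chi_5*chi_3, chi_2> = (1/24)[1*(6)*conj(1) + 6*(0)*conj(-1) + 3*(-2)*conj(1) + 8*(0)*conj(1) + 6*(0)*conj(-1)]
      = (1/24)[(6) + (0) + (-6) + (0) + (0)] = 0/24 = 0
  <chi_5*chi_3, chi_3> = (1/24)[1*(6)*conj(2) + 6*(0)*conj(0) + 3*(-2)*conj(2) + 8*(0)*conj(-1) + 6*(0)*conj(0)]
      = (1/24)[(12) + (0) + (-12) + (0) + (0)] = 0/24 = 0
  <chi_5*chi_3, chi_4> = (1/24)[1*(6)*conj(3) + 6*(0)*conj(1) + 3*(-2)*conj(-1) + 8*(0)*conj(0) + 6*(0)*conj(-1)]
      = (1/24)[(18) + (0) + (6) + (0) + (0)] = 24/24 = 1
  <chi_5*chi_3, chi_5> = (1/24)[1*(6)*conj(3) + 6*(0)*conj(-1) + 3*(-2)*conj(-1) + 8*(0)*conj(0) + 6*(0)*conj(1)]
      = (1/24)[(18) + (0) + (6) + (0) + (0)] = 24/24 = 1
Hence the multiplicities are chi_4: 1, chi_5: 1. Dimension check: dim(chi_5)*dim(chi_3) = 3*2 = 6 and sum (mult * dim) = 1*3 + 1*3 = 6.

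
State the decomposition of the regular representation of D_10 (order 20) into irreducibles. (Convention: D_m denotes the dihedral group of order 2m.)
Each irreducible V_i of dimension d_i appears with multiplicity d_i, i.e. rho_reg = (direct sum over all irreducibles V_i) d_i V_i. The irreducible dimensions for D_10 are 1, 1, 1, 1, 2, 2, 2, 2: 4 irreducibles of dimension 1, each with multiplicity 1; 4 irreducibles of dimension 2, each with multiplicity 2. Total dimension 4*1*1 + 4*2*2 = 20 = |G|.

Solution. General theorem: in the regular representation of a finite group G, each irreducible appears with multiplicity equal to its dimension. Check: dim(rho_reg) = sum d_i^2 = 1 + 1 + 1 + 1 + 4 + 4 + 4 + 4 = 20 = |G|.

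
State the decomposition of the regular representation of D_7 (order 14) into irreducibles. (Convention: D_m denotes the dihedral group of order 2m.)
Each irreducible V_i of dimension d_i appears with multiplicity d_i, i.e. rho_reg = (direct sum over all irreducibles V_i) d_i V_i. The irreducible dimensions for D_7 are 1, 1, 2, 2, 2: 2 irreducibles of dimension 1, each with multiplicity 1; 3 irreducibles of dimension 2, each with multiplicity 2. Total dimension 2*1*1 + 3*2*2 = 14 = |G|.

Reasoning: General theorem: in the regular representation of a finite group G, each irreducible appears with multiplicity equal to its dimension. Check: dim(rho_reg) = sum d_i^2 = 1 + 1 + 4 + 4 + 4 = 14 = |G|.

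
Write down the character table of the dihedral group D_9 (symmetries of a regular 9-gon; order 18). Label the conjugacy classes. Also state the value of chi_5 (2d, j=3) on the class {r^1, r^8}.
Conjugacy classes: {e} of size 1, {r^1, r^8} of size 2, {r^2, r^7} of size 2, {r^3, r^6} of size 2, {r^4, r^5} of size 2, {s, sr, ..., sr^8} of size 9.
Character table:
  irrep \ class              {e} (size 1)  {r^1, r^8} (size 2)  {r^2, r^7} (size 2)  {r^3, r^6} (size 2)  {r^4, r^5} (size 2)  {s, sr, ..., sr^8} (size 9)
  chi_1 (triv)               1             1                    1                    1                    1                    1                          
  chi_2 (sign: r->1, s->-1)  1             1                    1                    1                    1                    -1                         
  chi_3 (2d, j=1)            2             2*cos(2*pi/9)        2*cos(4*pi/9)        -1                   -2*cos(pi/9)         0                          
  chi_4 (2d, j=2)            2             2*cos(4*pi/9)        -2*cos(pi/9)         -1                   2*cos(2*pi/9)        0                          
  chi_5 (2d, j=3)            2             -1                   -1                   2                    -1                   0                          
  chi_6 (2d, j=4)            2             -2*cos(pi/9)         2*cos(2*pi/9)        -1                   2*cos(4*pi/9)        0                          

Spot check: chi_5 (2d, j=3) on {r^1, r^8} = -1.

Why: D_9 has order 2*9 = 18 with 6 conjugacy classes, hence 6 irreducibles. Sum of squared dims 1 + 1 + 4 + 4 + 4 + 4 = 18 = |G|. Linear characters come from the abelianisation; the 2-dimensional irreps have character r^k -> 2*cos(2*pi*j*k/9), reflections -> 0.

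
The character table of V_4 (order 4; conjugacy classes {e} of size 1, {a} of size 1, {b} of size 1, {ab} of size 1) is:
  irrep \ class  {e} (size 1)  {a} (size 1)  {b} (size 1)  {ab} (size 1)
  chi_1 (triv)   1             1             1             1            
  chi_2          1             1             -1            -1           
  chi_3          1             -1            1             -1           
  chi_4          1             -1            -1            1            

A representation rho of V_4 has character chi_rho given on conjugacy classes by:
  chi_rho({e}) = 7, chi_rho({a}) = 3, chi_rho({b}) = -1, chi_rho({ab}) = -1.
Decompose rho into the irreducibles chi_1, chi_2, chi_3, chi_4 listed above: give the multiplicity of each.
Multiplicities: chi_1: 2, chi_2: 3, chi_3: 1, chi_4: 1.

Argument: Use <chi_rho, chi> = (1/|G|) sum_C |C| * chi_rho(C) * conj(chi(C)) with |G| = 4 for each irreducible chi in the table:
  <chi_rho, chi_1> = (1/4)[1*(7)*conj(1) + 1*(3)*conj(1) + 1*(-1)*conj(1) + 1*(-1)*conj(1)]
      = (1/4)[(7) + (3) + (-1) + (-1)] = 8/4 = 2
  <chi_rho, chi_2> = (1/4)[1*(7)*conj(1) + 1*(3)*conj(1) + 1*(-1)*conj(-1) + 1*(-1)*conj(-1)]
      = (1/4)[(7) + (3) + (1) + (1)] = 12/4 = 3
  <chi_rho, chi_3> = (1/4)[1*(7)*conj(1) + 1*(3)*conj(-1) + 1*(-1)*conj(1) + 1*(-1)*conj(-1)]
      = (1/4)[(7) + (-3) + (-1) + (1)] = 4/4 = 1
  <chi_rho, chi_4> = (1/4)[1*(7)*conj(1) + 1*(3)*conj(-1) + 1*(-1)*conj(-1) + 1*(-1)*conj(1)]
      = (1/4)[(7) + (-3) + (1) + (-1)] = 4/4 = 1
Dimension check: dim(rho) = sum (mult * dim) = 2*1 + 3*1 + 1*1 + 1*1 = 7 = chi_rho(e) = 7.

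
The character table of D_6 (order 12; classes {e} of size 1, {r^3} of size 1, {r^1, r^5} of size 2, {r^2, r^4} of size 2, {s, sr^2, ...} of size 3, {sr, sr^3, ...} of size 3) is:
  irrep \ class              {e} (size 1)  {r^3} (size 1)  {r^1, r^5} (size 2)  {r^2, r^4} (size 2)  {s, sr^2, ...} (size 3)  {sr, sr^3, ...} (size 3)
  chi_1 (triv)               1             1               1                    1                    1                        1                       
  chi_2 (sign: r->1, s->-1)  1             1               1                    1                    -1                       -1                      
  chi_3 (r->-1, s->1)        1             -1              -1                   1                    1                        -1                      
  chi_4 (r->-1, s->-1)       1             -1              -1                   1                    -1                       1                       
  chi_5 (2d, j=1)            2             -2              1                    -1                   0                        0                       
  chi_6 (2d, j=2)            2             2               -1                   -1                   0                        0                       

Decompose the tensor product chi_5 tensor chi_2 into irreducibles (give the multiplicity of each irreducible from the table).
chi_5 tensor chi_2 = chi_5 (all other irreducibles have multiplicity 0).

Details: The character of a tensor product is the pointwise product (chi_5 * chi_2)(C) = chi_5(C) * chi_2(C):
  {e}: (2)*(1), {r^3}: (-2)*(1), {r^1, r^5}: (1)*(1), {r^2, r^4}: (-1)*(1), {s, sr^2, ...}: (0)*(-1), {sr, sr^3, ...}: (0)*(-1)
so (chi_5 * chi_2) takes values
  {e} -> 2, {r^3} -> -2, {r^1, r^5} -> 1, {r^2, r^4} -> -1, {s, sr^2, ...} -> 0, {sr, sr^3, ...} -> 0.
Now take the inner product of this character with each irreducible chi from the table, <chi_5*chi_2, chi> = (1/12) sum_C |C| (chi_5*chi_2)(C) conj(chi(C)):
  <chi_5*chi_2, chi_1> = (1/12)[1*(2)*conj(1) + 1*(-2)*conj(1) + 2*(1)*conj(1) + 2*(-1)*conj(1) + 3*(0)*conj(1) + 3*(0)*conj(1)]
      = (1/12)[(2) + (-2) + (2) + (-2) + (0) + (0)] = 0/12 = 0
  <chi_5*chi_2, chi_2> = (1/12)[1*(2)*conj(1) + 1*(-2)*conj(1) + 2*(1)*conj(1) + 2*(-1)*conj(1) + 3*(0)*conj(-1) + 3*(0)*conj(-1)]
      = (1/12)[(2) + (-2) + (2) + (-2) + (0) + (0)] = 0/12 = 0
  <chi_5*chi_2, chi_3> = (1/12)[1*(2)*conj(1) + 1*(-2)*conj(-1) + 2*(1)*conj(-1) + 2*(-1)*conj(1) + 3*(0)*conj(1) + 3*(0)*conj(-1)]
      = (1/12)[(2) + (2) + (-2) + (-2) + (0) + (0)] = 0/12 = 0
  <chi_5*chi_2, chi_4> = (1/12)[1*(2)*conj(1) + 1*(-2)*conj(-1) + 2*(1)*conj(-1) + 2*(-1)*conj(1) + 3*(0)*conj(-1) + 3*(0)*conj(1)]
      = (1/12)[(2) + (2) + (-2) + (-2) + (0) + (0)] = 0/12 = 0
  <chi_5*chi_2, chi_5> = (1/12)[1*(2)*conj(2) + 1*(-2)*conj(-2) + 2*(1)*conj(1) + 2*(-1)*conj(-1) + 3*(0)*conj(0) + 3*(0)*conj(0)]
      = (1/12)[(4) + (4) + (2) + (2) + (0) + (0)] = 12/12 = 1
  <chi_5*chi_2, chi_6> = (1/12)[1*(2)*conj(2) + 1*(-2)*conj(2) + 2*(1)*conj(-1) + 2*(-1)*conj(-1) + 3*(0)*conj(0) + 3*(0)*conj(0)]
      = (1/12)[(4) + (-4) + (-2) + (2) + (0) + (0)] = 0/12 = 0
Hence the multiplicities are chi_5: 1. Dimension check: dim(chi_5)*dim(chi_2) = 2*1 = 2 and sum (mult * dim) = 1*2 = 2.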